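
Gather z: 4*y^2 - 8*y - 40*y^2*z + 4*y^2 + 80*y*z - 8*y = 8*y^2 - 16*y + z*(-40*y^2 + 80*y)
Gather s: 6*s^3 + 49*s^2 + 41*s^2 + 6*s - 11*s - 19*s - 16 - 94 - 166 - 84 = 6*s^3 + 90*s^2 - 24*s - 360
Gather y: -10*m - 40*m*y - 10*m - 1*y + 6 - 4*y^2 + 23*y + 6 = -20*m - 4*y^2 + y*(22 - 40*m) + 12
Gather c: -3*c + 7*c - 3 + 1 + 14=4*c + 12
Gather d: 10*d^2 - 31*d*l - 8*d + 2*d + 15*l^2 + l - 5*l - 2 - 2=10*d^2 + d*(-31*l - 6) + 15*l^2 - 4*l - 4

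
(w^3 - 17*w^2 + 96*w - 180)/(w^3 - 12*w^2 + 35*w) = (w^2 - 12*w + 36)/(w*(w - 7))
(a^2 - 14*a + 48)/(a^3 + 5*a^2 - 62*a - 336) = (a - 6)/(a^2 + 13*a + 42)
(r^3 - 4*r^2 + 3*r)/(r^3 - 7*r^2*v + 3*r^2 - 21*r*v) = (r^2 - 4*r + 3)/(r^2 - 7*r*v + 3*r - 21*v)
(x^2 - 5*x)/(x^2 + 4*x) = (x - 5)/(x + 4)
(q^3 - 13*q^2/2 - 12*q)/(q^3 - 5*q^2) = (q^2 - 13*q/2 - 12)/(q*(q - 5))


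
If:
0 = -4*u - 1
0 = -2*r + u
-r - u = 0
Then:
No Solution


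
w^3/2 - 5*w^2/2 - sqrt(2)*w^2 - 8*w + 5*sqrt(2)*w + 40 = (w/2 + sqrt(2))*(w - 5)*(w - 4*sqrt(2))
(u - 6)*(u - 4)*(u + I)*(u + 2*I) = u^4 - 10*u^3 + 3*I*u^3 + 22*u^2 - 30*I*u^2 + 20*u + 72*I*u - 48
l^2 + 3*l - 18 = (l - 3)*(l + 6)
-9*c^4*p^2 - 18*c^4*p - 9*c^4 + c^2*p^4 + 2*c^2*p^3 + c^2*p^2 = (-3*c + p)*(3*c + p)*(c*p + c)^2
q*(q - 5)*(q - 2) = q^3 - 7*q^2 + 10*q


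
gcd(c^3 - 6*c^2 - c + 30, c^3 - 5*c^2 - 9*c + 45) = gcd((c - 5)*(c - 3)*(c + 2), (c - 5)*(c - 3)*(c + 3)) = c^2 - 8*c + 15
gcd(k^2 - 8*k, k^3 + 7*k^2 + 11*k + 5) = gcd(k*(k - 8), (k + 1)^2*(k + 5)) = 1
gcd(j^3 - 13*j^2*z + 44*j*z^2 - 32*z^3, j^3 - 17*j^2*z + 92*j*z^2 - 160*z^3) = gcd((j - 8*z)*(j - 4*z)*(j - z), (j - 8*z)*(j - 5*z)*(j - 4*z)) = j^2 - 12*j*z + 32*z^2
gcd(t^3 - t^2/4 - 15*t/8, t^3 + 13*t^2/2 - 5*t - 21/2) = t - 3/2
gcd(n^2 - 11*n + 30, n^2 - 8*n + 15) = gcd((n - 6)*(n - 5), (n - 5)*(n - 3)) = n - 5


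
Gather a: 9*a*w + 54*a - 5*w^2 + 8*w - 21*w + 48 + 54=a*(9*w + 54) - 5*w^2 - 13*w + 102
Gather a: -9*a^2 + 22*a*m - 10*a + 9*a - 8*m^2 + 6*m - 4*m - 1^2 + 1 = -9*a^2 + a*(22*m - 1) - 8*m^2 + 2*m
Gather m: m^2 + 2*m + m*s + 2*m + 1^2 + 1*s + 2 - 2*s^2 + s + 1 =m^2 + m*(s + 4) - 2*s^2 + 2*s + 4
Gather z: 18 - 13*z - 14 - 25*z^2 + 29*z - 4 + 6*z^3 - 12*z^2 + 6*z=6*z^3 - 37*z^2 + 22*z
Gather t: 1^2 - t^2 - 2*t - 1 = -t^2 - 2*t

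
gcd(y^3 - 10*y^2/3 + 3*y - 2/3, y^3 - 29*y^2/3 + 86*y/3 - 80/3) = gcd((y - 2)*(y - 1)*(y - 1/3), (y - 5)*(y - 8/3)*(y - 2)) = y - 2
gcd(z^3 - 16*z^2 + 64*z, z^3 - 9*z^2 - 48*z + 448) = z^2 - 16*z + 64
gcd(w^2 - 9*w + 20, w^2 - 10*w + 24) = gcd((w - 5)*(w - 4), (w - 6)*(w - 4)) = w - 4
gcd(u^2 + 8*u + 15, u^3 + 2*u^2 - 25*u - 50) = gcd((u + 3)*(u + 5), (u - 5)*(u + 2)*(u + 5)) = u + 5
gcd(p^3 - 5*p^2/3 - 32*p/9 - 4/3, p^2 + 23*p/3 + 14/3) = p + 2/3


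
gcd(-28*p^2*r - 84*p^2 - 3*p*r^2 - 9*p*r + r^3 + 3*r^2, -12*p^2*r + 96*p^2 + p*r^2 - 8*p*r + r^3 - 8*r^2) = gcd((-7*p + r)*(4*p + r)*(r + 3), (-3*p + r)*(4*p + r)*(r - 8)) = 4*p + r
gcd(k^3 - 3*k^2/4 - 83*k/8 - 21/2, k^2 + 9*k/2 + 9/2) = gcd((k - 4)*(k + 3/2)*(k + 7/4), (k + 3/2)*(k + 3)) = k + 3/2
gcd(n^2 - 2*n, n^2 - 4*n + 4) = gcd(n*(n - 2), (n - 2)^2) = n - 2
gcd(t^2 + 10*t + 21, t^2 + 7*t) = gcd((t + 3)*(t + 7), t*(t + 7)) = t + 7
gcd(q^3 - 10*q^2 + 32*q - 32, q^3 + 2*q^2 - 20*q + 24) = q - 2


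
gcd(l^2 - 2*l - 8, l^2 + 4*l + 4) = l + 2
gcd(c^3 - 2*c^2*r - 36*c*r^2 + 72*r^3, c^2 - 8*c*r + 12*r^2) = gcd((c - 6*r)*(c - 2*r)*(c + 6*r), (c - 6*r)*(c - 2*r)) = c^2 - 8*c*r + 12*r^2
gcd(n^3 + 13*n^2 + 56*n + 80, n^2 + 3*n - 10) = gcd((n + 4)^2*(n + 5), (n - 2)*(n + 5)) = n + 5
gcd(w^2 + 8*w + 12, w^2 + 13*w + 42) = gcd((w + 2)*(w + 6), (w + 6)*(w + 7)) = w + 6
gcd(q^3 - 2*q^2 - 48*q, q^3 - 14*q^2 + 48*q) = q^2 - 8*q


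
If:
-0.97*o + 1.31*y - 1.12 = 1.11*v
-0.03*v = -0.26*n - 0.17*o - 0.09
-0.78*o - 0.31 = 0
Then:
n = 0.136174636174636*y - 0.162641931872701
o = -0.40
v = 1.18018018018018*y - 0.661700161700162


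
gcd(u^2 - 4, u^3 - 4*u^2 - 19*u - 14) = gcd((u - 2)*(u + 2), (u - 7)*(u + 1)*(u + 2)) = u + 2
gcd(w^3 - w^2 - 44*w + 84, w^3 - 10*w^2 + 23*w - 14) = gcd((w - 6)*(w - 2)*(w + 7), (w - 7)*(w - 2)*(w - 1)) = w - 2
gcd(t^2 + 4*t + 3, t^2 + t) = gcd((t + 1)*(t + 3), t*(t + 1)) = t + 1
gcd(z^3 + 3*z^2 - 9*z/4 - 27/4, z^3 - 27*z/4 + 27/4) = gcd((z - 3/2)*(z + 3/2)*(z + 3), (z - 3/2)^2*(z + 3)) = z^2 + 3*z/2 - 9/2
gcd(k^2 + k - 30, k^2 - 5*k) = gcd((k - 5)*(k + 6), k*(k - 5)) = k - 5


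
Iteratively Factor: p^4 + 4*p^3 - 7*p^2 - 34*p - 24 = (p + 2)*(p^3 + 2*p^2 - 11*p - 12) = (p + 2)*(p + 4)*(p^2 - 2*p - 3) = (p - 3)*(p + 2)*(p + 4)*(p + 1)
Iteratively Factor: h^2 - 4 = (h - 2)*(h + 2)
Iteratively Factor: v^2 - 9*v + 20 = (v - 5)*(v - 4)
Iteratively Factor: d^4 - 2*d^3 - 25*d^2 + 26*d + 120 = (d + 2)*(d^3 - 4*d^2 - 17*d + 60) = (d - 5)*(d + 2)*(d^2 + d - 12) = (d - 5)*(d + 2)*(d + 4)*(d - 3)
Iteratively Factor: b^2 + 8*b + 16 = (b + 4)*(b + 4)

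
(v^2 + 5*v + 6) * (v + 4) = v^3 + 9*v^2 + 26*v + 24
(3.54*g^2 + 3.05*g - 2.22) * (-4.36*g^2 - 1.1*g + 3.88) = -15.4344*g^4 - 17.192*g^3 + 20.0594*g^2 + 14.276*g - 8.6136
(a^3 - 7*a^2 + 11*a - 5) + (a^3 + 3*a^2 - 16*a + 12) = 2*a^3 - 4*a^2 - 5*a + 7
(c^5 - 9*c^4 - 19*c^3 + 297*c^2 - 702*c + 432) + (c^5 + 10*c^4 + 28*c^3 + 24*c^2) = 2*c^5 + c^4 + 9*c^3 + 321*c^2 - 702*c + 432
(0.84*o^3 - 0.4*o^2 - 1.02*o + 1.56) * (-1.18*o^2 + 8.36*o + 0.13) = -0.9912*o^5 + 7.4944*o^4 - 2.0312*o^3 - 10.42*o^2 + 12.909*o + 0.2028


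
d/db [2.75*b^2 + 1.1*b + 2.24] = 5.5*b + 1.1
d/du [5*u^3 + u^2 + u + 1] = 15*u^2 + 2*u + 1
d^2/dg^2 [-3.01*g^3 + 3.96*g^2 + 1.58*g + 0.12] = 7.92 - 18.06*g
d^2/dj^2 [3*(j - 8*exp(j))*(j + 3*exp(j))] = -15*j*exp(j) - 288*exp(2*j) - 30*exp(j) + 6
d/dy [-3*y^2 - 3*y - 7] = -6*y - 3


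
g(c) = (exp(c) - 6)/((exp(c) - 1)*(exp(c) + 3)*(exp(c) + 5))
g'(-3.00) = 0.01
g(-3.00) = 0.41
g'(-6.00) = 0.00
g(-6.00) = 0.40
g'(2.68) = -0.00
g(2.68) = 0.00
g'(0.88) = 0.20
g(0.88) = -0.06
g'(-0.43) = 1.07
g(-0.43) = 0.74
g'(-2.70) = 0.01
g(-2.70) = 0.41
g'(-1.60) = 0.05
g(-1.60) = 0.44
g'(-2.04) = 0.03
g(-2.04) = 0.42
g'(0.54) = 0.65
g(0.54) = -0.19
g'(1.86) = 0.01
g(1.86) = 0.00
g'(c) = -(exp(c) - 6)*exp(c)/((exp(c) - 1)*(exp(c) + 3)*(exp(c) + 5)^2) - (exp(c) - 6)*exp(c)/((exp(c) - 1)*(exp(c) + 3)^2*(exp(c) + 5)) - (exp(c) - 6)*exp(c)/((exp(c) - 1)^2*(exp(c) + 3)*(exp(c) + 5)) + exp(c)/((exp(c) - 1)*(exp(c) + 3)*(exp(c) + 5))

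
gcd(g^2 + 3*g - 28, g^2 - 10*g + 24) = g - 4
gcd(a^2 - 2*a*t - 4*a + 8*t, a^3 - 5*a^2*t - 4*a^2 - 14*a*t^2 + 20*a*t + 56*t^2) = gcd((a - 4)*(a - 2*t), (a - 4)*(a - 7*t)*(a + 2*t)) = a - 4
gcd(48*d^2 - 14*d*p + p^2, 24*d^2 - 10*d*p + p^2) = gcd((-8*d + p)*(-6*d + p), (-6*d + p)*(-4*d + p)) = -6*d + p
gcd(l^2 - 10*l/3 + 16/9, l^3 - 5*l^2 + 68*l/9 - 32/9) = l - 8/3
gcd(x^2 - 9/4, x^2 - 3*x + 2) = 1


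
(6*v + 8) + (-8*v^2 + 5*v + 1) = -8*v^2 + 11*v + 9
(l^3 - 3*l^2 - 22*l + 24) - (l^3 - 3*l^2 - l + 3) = 21 - 21*l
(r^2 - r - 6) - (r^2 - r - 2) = -4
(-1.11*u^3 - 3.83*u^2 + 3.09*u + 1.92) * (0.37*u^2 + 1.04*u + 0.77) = -0.4107*u^5 - 2.5715*u^4 - 3.6946*u^3 + 0.9749*u^2 + 4.3761*u + 1.4784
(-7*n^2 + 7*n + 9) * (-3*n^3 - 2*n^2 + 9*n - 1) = 21*n^5 - 7*n^4 - 104*n^3 + 52*n^2 + 74*n - 9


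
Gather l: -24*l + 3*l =-21*l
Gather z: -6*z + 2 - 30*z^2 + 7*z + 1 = -30*z^2 + z + 3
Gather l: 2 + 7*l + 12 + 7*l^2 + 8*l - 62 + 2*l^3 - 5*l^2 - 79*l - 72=2*l^3 + 2*l^2 - 64*l - 120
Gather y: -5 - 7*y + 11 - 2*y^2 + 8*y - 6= -2*y^2 + y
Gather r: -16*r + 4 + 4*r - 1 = 3 - 12*r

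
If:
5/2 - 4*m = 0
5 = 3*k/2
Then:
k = 10/3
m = 5/8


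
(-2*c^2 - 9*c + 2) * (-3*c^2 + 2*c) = 6*c^4 + 23*c^3 - 24*c^2 + 4*c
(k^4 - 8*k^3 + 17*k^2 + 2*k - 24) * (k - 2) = k^5 - 10*k^4 + 33*k^3 - 32*k^2 - 28*k + 48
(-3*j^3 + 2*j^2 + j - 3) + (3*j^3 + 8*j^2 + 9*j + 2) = 10*j^2 + 10*j - 1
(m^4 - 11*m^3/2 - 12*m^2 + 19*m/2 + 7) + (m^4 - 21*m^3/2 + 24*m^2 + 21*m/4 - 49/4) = 2*m^4 - 16*m^3 + 12*m^2 + 59*m/4 - 21/4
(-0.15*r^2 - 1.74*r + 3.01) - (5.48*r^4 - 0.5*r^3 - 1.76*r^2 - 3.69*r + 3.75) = -5.48*r^4 + 0.5*r^3 + 1.61*r^2 + 1.95*r - 0.74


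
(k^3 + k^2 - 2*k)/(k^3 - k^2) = (k + 2)/k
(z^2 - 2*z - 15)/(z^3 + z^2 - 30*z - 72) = (z - 5)/(z^2 - 2*z - 24)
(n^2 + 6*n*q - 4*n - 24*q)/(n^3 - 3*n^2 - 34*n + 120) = (n + 6*q)/(n^2 + n - 30)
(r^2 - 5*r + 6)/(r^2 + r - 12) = (r - 2)/(r + 4)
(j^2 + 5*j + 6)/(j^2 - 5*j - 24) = (j + 2)/(j - 8)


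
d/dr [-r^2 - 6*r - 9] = -2*r - 6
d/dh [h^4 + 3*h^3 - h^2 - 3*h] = 4*h^3 + 9*h^2 - 2*h - 3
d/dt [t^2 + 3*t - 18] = 2*t + 3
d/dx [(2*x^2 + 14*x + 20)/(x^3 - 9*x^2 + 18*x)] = 2*(-x^4 - 14*x^3 + 51*x^2 + 180*x - 180)/(x^2*(x^4 - 18*x^3 + 117*x^2 - 324*x + 324))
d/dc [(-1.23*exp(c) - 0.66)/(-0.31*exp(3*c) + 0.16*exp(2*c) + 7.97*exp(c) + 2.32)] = (-0.7626*exp(3*c) - 0.417*exp(2*c) + 0.2112*exp(c) + 2.4066)*exp(c)/(0.0961*exp(6*c) - 0.0992*exp(5*c) - 4.9158*exp(4*c) + 1.112*exp(3*c) + 64.2633*exp(2*c) + 36.9808*exp(c) + 5.3824)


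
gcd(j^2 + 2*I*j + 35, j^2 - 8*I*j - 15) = j - 5*I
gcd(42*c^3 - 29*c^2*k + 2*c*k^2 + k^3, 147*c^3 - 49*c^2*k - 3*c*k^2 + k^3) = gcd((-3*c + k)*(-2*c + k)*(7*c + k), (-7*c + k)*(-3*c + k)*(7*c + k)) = 21*c^2 - 4*c*k - k^2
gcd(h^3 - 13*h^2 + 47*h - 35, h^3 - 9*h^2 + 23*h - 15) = h^2 - 6*h + 5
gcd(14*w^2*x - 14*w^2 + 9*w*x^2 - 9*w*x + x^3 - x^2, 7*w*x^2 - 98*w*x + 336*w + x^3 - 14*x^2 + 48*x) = 7*w + x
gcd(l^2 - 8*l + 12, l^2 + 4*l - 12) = l - 2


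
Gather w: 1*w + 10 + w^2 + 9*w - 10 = w^2 + 10*w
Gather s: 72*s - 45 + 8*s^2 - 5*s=8*s^2 + 67*s - 45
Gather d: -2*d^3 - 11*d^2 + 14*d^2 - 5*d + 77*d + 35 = -2*d^3 + 3*d^2 + 72*d + 35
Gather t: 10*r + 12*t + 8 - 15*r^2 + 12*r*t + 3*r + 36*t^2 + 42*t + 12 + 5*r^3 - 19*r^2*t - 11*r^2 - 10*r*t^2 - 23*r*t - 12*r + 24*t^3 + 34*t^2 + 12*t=5*r^3 - 26*r^2 + r + 24*t^3 + t^2*(70 - 10*r) + t*(-19*r^2 - 11*r + 66) + 20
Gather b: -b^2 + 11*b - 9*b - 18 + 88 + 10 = -b^2 + 2*b + 80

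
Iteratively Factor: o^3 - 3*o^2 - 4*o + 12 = (o + 2)*(o^2 - 5*o + 6) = (o - 3)*(o + 2)*(o - 2)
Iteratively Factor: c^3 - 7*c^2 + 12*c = (c)*(c^2 - 7*c + 12) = c*(c - 4)*(c - 3)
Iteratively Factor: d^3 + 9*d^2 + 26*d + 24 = (d + 3)*(d^2 + 6*d + 8) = (d + 3)*(d + 4)*(d + 2)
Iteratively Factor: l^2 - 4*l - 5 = (l + 1)*(l - 5)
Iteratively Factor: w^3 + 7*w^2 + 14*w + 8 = (w + 2)*(w^2 + 5*w + 4) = (w + 2)*(w + 4)*(w + 1)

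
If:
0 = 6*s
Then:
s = 0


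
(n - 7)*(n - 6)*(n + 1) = n^3 - 12*n^2 + 29*n + 42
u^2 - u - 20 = (u - 5)*(u + 4)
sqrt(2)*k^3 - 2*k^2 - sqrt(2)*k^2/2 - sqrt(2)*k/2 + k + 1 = (k - 1)*(k - sqrt(2))*(sqrt(2)*k + sqrt(2)/2)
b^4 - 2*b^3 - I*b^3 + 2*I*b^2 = b^2*(b - 2)*(b - I)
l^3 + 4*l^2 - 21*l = l*(l - 3)*(l + 7)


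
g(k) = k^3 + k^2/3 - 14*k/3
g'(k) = 3*k^2 + 2*k/3 - 14/3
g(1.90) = -0.80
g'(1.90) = 7.43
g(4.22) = 61.39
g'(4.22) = 51.57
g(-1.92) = 3.11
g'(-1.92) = 5.11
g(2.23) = 2.34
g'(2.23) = 11.74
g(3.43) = 28.27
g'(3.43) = 32.91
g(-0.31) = 1.45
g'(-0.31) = -4.59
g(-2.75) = -5.44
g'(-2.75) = 16.19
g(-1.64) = 4.14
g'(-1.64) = 2.31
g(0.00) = 0.00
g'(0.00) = -4.67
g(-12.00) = -1624.00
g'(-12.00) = 419.33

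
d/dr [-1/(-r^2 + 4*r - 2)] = 2*(2 - r)/(r^2 - 4*r + 2)^2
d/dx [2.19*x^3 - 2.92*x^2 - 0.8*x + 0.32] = 6.57*x^2 - 5.84*x - 0.8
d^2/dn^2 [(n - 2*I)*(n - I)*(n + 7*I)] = 6*n + 8*I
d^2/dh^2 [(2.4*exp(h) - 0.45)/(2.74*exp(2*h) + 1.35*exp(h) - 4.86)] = (18.01824*exp(4*h) - 22.39128*exp(3*h) + 186.76251*exp(2*h) - 9.043245*exp(h) + 53.73459)*exp(h)/(20.570824*exp(6*h) + 30.40578*exp(5*h) - 94.479858*exp(4*h) - 105.402465*exp(3*h) + 167.581062*exp(2*h) + 95.65938*exp(h) - 114.791256)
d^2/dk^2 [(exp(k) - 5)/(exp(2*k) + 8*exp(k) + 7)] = (exp(4*k) - 28*exp(3*k) - 162*exp(2*k) - 236*exp(k) + 329)*exp(k)/(exp(6*k) + 24*exp(5*k) + 213*exp(4*k) + 848*exp(3*k) + 1491*exp(2*k) + 1176*exp(k) + 343)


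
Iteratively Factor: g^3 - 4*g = (g)*(g^2 - 4) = g*(g - 2)*(g + 2)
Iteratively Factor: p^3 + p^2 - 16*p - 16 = (p - 4)*(p^2 + 5*p + 4) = (p - 4)*(p + 4)*(p + 1)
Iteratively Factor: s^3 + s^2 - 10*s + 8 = (s - 1)*(s^2 + 2*s - 8) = (s - 1)*(s + 4)*(s - 2)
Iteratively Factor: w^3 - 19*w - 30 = (w - 5)*(w^2 + 5*w + 6) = (w - 5)*(w + 2)*(w + 3)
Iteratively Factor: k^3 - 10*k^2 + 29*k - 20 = (k - 5)*(k^2 - 5*k + 4) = (k - 5)*(k - 1)*(k - 4)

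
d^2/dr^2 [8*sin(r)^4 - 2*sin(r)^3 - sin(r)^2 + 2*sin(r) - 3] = -128*sin(r)^4 + 18*sin(r)^3 + 100*sin(r)^2 - 14*sin(r) - 2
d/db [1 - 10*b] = -10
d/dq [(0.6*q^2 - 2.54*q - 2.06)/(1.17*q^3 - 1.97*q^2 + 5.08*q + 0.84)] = (-0.702*q^4 + 5.9436*q^3 + 5.2748*q^2 - 7.1084*q + 8.3312)/(1.3689*q^6 - 4.6098*q^5 + 15.7681*q^4 - 18.0496*q^3 + 22.4968*q^2 + 8.5344*q + 0.7056)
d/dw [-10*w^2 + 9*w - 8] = 9 - 20*w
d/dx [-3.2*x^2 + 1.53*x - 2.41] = 1.53 - 6.4*x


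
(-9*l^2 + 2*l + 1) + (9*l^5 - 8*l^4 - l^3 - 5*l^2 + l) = 9*l^5 - 8*l^4 - l^3 - 14*l^2 + 3*l + 1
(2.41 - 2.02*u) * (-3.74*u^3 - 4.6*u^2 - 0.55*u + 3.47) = 7.5548*u^4 + 0.278599999999999*u^3 - 9.975*u^2 - 8.3349*u + 8.3627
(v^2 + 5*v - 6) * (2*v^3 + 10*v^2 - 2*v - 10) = 2*v^5 + 20*v^4 + 36*v^3 - 80*v^2 - 38*v + 60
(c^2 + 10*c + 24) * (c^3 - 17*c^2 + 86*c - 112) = c^5 - 7*c^4 - 60*c^3 + 340*c^2 + 944*c - 2688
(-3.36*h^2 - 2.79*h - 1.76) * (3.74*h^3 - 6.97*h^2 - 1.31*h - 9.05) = -12.5664*h^5 + 12.9846*h^4 + 17.2655*h^3 + 46.3301*h^2 + 27.5551*h + 15.928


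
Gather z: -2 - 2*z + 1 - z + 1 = -3*z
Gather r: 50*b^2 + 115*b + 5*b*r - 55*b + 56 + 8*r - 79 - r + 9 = 50*b^2 + 60*b + r*(5*b + 7) - 14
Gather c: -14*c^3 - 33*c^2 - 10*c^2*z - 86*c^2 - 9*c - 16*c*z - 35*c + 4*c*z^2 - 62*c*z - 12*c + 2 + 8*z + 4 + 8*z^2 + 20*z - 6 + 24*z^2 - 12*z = -14*c^3 + c^2*(-10*z - 119) + c*(4*z^2 - 78*z - 56) + 32*z^2 + 16*z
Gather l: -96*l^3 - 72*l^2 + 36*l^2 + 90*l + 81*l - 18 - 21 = -96*l^3 - 36*l^2 + 171*l - 39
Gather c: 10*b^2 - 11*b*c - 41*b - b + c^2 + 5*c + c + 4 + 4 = 10*b^2 - 42*b + c^2 + c*(6 - 11*b) + 8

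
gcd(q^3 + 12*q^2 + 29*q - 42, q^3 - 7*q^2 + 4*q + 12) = 1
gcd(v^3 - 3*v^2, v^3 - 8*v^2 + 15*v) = v^2 - 3*v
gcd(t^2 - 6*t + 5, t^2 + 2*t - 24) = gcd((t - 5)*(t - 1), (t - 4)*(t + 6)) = 1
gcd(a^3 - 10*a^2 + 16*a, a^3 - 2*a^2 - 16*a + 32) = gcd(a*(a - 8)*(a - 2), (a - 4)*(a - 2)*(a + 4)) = a - 2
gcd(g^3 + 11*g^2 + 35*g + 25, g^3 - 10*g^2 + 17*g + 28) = g + 1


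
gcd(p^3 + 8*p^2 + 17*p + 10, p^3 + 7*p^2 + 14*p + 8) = p^2 + 3*p + 2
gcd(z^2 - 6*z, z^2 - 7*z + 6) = z - 6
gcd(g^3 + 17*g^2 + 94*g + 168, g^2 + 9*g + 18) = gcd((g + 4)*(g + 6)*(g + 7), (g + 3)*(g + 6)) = g + 6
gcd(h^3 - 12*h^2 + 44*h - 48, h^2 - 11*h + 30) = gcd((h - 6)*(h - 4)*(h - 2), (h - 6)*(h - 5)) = h - 6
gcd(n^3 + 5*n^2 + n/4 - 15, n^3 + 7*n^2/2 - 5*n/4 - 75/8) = n^2 + n - 15/4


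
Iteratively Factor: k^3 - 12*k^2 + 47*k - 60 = (k - 4)*(k^2 - 8*k + 15) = (k - 4)*(k - 3)*(k - 5)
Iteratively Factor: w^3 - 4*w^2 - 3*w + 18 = (w - 3)*(w^2 - w - 6) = (w - 3)*(w + 2)*(w - 3)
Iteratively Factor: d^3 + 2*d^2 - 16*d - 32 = (d - 4)*(d^2 + 6*d + 8) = (d - 4)*(d + 4)*(d + 2)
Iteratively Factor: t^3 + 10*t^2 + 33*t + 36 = (t + 4)*(t^2 + 6*t + 9) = (t + 3)*(t + 4)*(t + 3)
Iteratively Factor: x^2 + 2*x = (x)*(x + 2)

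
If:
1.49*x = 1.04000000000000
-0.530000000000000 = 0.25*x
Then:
No Solution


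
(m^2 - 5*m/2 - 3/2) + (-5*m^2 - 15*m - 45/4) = -4*m^2 - 35*m/2 - 51/4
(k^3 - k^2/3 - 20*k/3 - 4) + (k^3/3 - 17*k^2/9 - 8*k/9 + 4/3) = 4*k^3/3 - 20*k^2/9 - 68*k/9 - 8/3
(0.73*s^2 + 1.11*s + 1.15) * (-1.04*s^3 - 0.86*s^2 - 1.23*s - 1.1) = -0.7592*s^5 - 1.7822*s^4 - 3.0485*s^3 - 3.1573*s^2 - 2.6355*s - 1.265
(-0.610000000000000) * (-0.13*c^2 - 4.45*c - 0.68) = 0.0793*c^2 + 2.7145*c + 0.4148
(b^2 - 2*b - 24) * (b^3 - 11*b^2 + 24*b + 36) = b^5 - 13*b^4 + 22*b^3 + 252*b^2 - 648*b - 864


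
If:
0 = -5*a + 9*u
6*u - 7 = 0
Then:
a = 21/10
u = 7/6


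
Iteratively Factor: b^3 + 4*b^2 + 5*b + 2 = (b + 1)*(b^2 + 3*b + 2) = (b + 1)^2*(b + 2)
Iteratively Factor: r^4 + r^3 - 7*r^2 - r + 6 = (r + 3)*(r^3 - 2*r^2 - r + 2) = (r - 2)*(r + 3)*(r^2 - 1) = (r - 2)*(r + 1)*(r + 3)*(r - 1)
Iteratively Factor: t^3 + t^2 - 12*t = (t + 4)*(t^2 - 3*t) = t*(t + 4)*(t - 3)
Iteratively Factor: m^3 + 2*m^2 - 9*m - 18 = (m + 2)*(m^2 - 9) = (m + 2)*(m + 3)*(m - 3)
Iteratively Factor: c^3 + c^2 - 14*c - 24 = (c - 4)*(c^2 + 5*c + 6) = (c - 4)*(c + 2)*(c + 3)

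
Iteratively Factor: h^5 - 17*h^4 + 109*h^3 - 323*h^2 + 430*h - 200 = (h - 1)*(h^4 - 16*h^3 + 93*h^2 - 230*h + 200) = (h - 5)*(h - 1)*(h^3 - 11*h^2 + 38*h - 40) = (h - 5)^2*(h - 1)*(h^2 - 6*h + 8) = (h - 5)^2*(h - 4)*(h - 1)*(h - 2)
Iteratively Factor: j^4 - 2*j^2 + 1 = (j - 1)*(j^3 + j^2 - j - 1) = (j - 1)*(j + 1)*(j^2 - 1) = (j - 1)^2*(j + 1)*(j + 1)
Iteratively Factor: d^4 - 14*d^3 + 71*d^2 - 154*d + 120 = (d - 5)*(d^3 - 9*d^2 + 26*d - 24) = (d - 5)*(d - 2)*(d^2 - 7*d + 12) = (d - 5)*(d - 4)*(d - 2)*(d - 3)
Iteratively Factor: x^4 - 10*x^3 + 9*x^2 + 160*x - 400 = (x - 4)*(x^3 - 6*x^2 - 15*x + 100) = (x - 4)*(x + 4)*(x^2 - 10*x + 25) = (x - 5)*(x - 4)*(x + 4)*(x - 5)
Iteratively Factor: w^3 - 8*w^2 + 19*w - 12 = (w - 4)*(w^2 - 4*w + 3) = (w - 4)*(w - 3)*(w - 1)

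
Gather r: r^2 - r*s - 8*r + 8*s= r^2 + r*(-s - 8) + 8*s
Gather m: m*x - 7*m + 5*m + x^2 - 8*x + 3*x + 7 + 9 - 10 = m*(x - 2) + x^2 - 5*x + 6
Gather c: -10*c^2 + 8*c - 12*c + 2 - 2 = -10*c^2 - 4*c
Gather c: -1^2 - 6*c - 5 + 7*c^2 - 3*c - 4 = 7*c^2 - 9*c - 10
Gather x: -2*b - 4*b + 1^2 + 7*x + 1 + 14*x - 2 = -6*b + 21*x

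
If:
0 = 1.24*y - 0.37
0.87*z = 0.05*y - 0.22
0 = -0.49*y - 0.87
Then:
No Solution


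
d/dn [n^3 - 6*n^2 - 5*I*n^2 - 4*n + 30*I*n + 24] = 3*n^2 - 12*n - 10*I*n - 4 + 30*I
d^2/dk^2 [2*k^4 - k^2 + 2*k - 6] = 24*k^2 - 2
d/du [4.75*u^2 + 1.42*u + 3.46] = 9.5*u + 1.42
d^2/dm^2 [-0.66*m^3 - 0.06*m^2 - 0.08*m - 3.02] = -3.96*m - 0.12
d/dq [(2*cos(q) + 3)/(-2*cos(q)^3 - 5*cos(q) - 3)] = -(6*cos(q) + 9*cos(2*q) + 2*cos(3*q) + 18)*sin(q)/(2*cos(q)^3 + 5*cos(q) + 3)^2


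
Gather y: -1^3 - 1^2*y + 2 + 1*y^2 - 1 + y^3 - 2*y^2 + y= y^3 - y^2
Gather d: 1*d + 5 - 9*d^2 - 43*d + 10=-9*d^2 - 42*d + 15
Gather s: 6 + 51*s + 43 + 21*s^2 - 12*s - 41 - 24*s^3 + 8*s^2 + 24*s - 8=-24*s^3 + 29*s^2 + 63*s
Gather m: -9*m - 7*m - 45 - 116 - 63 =-16*m - 224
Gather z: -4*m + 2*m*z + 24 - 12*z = -4*m + z*(2*m - 12) + 24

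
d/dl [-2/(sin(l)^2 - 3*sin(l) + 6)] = 2*(2*sin(l) - 3)*cos(l)/(sin(l)^2 - 3*sin(l) + 6)^2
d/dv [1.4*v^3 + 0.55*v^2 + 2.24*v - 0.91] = 4.2*v^2 + 1.1*v + 2.24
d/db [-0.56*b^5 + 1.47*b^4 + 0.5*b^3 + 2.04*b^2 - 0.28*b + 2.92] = -2.8*b^4 + 5.88*b^3 + 1.5*b^2 + 4.08*b - 0.28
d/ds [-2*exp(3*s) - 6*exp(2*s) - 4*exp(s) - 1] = (-6*exp(2*s) - 12*exp(s) - 4)*exp(s)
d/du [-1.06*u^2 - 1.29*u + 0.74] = -2.12*u - 1.29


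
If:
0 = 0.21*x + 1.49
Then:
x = -7.10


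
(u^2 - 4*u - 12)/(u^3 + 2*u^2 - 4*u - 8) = (u - 6)/(u^2 - 4)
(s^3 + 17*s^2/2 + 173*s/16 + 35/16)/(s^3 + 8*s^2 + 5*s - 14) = (s^2 + 3*s/2 + 5/16)/(s^2 + s - 2)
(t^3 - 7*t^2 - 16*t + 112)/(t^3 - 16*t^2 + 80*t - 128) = (t^2 - 3*t - 28)/(t^2 - 12*t + 32)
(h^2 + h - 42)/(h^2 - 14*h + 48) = (h + 7)/(h - 8)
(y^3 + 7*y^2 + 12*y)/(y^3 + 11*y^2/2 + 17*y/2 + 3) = 2*y*(y + 4)/(2*y^2 + 5*y + 2)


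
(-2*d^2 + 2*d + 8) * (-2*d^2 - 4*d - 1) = 4*d^4 + 4*d^3 - 22*d^2 - 34*d - 8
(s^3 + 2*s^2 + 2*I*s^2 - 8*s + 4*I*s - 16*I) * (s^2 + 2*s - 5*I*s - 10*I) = s^5 + 4*s^4 - 3*I*s^4 + 6*s^3 - 12*I*s^3 + 24*s^2 + 12*I*s^2 - 40*s + 48*I*s - 160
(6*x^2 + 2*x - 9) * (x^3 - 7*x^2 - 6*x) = 6*x^5 - 40*x^4 - 59*x^3 + 51*x^2 + 54*x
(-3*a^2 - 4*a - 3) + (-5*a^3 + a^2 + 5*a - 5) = -5*a^3 - 2*a^2 + a - 8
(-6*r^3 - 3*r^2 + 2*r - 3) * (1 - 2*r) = 12*r^4 - 7*r^2 + 8*r - 3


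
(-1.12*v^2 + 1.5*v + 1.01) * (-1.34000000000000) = 1.5008*v^2 - 2.01*v - 1.3534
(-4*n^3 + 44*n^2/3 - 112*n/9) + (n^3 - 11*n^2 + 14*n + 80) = -3*n^3 + 11*n^2/3 + 14*n/9 + 80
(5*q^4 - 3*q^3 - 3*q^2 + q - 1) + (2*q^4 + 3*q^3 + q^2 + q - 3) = 7*q^4 - 2*q^2 + 2*q - 4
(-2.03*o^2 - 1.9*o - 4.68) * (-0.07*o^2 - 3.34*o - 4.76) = 0.1421*o^4 + 6.9132*o^3 + 16.3364*o^2 + 24.6752*o + 22.2768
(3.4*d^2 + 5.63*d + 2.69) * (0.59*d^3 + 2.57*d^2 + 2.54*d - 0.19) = 2.006*d^5 + 12.0597*d^4 + 24.6922*d^3 + 20.5675*d^2 + 5.7629*d - 0.5111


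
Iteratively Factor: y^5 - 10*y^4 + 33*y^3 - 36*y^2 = (y - 3)*(y^4 - 7*y^3 + 12*y^2) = y*(y - 3)*(y^3 - 7*y^2 + 12*y) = y^2*(y - 3)*(y^2 - 7*y + 12) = y^2*(y - 4)*(y - 3)*(y - 3)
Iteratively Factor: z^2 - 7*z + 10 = (z - 2)*(z - 5)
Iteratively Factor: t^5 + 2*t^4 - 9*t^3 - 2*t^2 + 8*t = (t + 4)*(t^4 - 2*t^3 - t^2 + 2*t) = (t + 1)*(t + 4)*(t^3 - 3*t^2 + 2*t) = (t - 2)*(t + 1)*(t + 4)*(t^2 - t) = (t - 2)*(t - 1)*(t + 1)*(t + 4)*(t)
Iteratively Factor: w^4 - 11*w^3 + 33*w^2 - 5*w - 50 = (w - 5)*(w^3 - 6*w^2 + 3*w + 10) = (w - 5)*(w + 1)*(w^2 - 7*w + 10) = (w - 5)^2*(w + 1)*(w - 2)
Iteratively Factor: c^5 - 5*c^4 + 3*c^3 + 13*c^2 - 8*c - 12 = (c + 1)*(c^4 - 6*c^3 + 9*c^2 + 4*c - 12) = (c - 3)*(c + 1)*(c^3 - 3*c^2 + 4) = (c - 3)*(c - 2)*(c + 1)*(c^2 - c - 2) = (c - 3)*(c - 2)*(c + 1)^2*(c - 2)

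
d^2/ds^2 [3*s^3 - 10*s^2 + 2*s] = 18*s - 20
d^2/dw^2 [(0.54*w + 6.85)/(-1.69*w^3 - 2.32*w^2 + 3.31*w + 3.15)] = (-9.253764*w^5 - 247.474812*w^4 - 441.574084*w^3 - 25.80363*w^2 + 73.14135*w - 238.95755)/(4.826809*w^9 + 19.878456*w^8 - 1.072305*w^7 - 92.370065*w^6 - 72.002925*w^5 + 131.115486*w^4 + 159.179264*w^3 - 34.474545*w^2 - 98.530425*w - 31.255875)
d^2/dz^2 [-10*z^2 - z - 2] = -20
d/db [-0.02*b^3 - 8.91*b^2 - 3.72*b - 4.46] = -0.06*b^2 - 17.82*b - 3.72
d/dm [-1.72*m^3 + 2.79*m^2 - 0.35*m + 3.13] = -5.16*m^2 + 5.58*m - 0.35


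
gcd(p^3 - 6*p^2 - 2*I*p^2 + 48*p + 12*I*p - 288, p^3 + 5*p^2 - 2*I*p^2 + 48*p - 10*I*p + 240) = p^2 - 2*I*p + 48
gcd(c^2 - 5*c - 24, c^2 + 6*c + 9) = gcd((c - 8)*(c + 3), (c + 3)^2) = c + 3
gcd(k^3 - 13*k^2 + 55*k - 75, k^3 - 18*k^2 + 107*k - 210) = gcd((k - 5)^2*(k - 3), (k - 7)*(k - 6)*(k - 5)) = k - 5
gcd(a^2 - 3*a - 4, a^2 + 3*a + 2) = a + 1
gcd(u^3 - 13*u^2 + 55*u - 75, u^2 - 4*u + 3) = u - 3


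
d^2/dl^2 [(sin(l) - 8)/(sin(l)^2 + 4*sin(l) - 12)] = (-9*sin(l)^5 + 36*sin(l)^4 + 416*sin(l)^2 + 289*sin(l)/2 - 9*sin(3*l) + sin(5*l)/2 - 352)/((sin(l) - 2)^3*(sin(l) + 6)^3)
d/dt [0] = 0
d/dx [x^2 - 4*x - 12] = 2*x - 4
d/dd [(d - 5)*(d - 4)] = 2*d - 9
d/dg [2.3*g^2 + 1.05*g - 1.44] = 4.6*g + 1.05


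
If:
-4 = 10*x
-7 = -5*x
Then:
No Solution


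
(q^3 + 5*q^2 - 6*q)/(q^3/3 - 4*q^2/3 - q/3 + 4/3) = 3*q*(q + 6)/(q^2 - 3*q - 4)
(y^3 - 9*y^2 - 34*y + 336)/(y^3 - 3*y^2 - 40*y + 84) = (y - 8)/(y - 2)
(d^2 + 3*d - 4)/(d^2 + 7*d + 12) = (d - 1)/(d + 3)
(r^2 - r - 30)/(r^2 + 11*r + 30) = (r - 6)/(r + 6)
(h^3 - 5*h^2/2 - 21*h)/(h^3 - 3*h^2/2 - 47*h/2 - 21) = h/(h + 1)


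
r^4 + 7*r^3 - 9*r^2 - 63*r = r*(r - 3)*(r + 3)*(r + 7)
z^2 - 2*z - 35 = (z - 7)*(z + 5)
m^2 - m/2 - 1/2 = (m - 1)*(m + 1/2)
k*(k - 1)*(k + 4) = k^3 + 3*k^2 - 4*k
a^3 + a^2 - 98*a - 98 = (a + 1)*(a - 7*sqrt(2))*(a + 7*sqrt(2))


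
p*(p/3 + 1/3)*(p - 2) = p^3/3 - p^2/3 - 2*p/3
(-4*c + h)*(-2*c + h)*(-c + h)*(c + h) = -8*c^4 + 6*c^3*h + 7*c^2*h^2 - 6*c*h^3 + h^4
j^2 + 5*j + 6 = (j + 2)*(j + 3)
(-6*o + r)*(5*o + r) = -30*o^2 - o*r + r^2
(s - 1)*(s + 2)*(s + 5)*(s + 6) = s^4 + 12*s^3 + 39*s^2 + 8*s - 60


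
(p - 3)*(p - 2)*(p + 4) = p^3 - p^2 - 14*p + 24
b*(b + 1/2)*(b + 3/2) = b^3 + 2*b^2 + 3*b/4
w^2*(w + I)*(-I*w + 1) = -I*w^4 + 2*w^3 + I*w^2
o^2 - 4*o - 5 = (o - 5)*(o + 1)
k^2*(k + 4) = k^3 + 4*k^2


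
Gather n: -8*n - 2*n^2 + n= -2*n^2 - 7*n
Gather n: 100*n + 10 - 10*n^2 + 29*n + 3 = -10*n^2 + 129*n + 13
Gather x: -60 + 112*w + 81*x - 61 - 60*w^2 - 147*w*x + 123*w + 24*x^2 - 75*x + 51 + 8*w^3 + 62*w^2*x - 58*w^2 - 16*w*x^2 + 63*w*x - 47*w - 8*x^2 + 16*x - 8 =8*w^3 - 118*w^2 + 188*w + x^2*(16 - 16*w) + x*(62*w^2 - 84*w + 22) - 78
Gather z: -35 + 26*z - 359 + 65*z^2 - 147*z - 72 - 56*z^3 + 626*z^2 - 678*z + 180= -56*z^3 + 691*z^2 - 799*z - 286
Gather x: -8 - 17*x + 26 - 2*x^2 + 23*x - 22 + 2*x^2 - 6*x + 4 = 0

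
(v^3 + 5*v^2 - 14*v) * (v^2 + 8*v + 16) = v^5 + 13*v^4 + 42*v^3 - 32*v^2 - 224*v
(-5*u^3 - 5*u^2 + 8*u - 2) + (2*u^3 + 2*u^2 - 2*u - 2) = -3*u^3 - 3*u^2 + 6*u - 4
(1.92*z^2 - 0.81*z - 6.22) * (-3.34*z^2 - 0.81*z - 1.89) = -6.4128*z^4 + 1.1502*z^3 + 17.8021*z^2 + 6.5691*z + 11.7558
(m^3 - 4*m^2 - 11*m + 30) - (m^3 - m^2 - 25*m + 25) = -3*m^2 + 14*m + 5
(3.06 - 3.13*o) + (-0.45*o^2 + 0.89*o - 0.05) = -0.45*o^2 - 2.24*o + 3.01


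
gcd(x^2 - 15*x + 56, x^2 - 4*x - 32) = x - 8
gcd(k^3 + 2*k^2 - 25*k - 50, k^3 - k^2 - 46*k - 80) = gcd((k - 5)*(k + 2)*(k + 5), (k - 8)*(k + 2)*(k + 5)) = k^2 + 7*k + 10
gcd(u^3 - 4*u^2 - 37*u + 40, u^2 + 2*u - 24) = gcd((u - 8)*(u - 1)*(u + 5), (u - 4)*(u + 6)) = 1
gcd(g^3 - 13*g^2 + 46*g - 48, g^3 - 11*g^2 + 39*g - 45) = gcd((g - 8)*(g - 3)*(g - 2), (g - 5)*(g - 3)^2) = g - 3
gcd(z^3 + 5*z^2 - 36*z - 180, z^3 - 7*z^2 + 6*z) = z - 6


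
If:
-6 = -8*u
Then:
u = 3/4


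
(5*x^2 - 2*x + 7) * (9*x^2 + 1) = 45*x^4 - 18*x^3 + 68*x^2 - 2*x + 7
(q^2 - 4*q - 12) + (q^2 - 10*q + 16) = 2*q^2 - 14*q + 4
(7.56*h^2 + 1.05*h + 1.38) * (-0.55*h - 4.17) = -4.158*h^3 - 32.1027*h^2 - 5.1375*h - 5.7546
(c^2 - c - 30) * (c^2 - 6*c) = c^4 - 7*c^3 - 24*c^2 + 180*c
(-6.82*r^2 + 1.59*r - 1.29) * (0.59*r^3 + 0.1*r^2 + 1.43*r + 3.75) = -4.0238*r^5 + 0.2561*r^4 - 10.3547*r^3 - 23.4303*r^2 + 4.1178*r - 4.8375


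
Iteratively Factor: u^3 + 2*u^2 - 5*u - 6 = (u + 1)*(u^2 + u - 6) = (u - 2)*(u + 1)*(u + 3)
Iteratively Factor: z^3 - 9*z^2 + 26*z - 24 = (z - 3)*(z^2 - 6*z + 8) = (z - 3)*(z - 2)*(z - 4)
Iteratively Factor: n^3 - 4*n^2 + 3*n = (n - 3)*(n^2 - n) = (n - 3)*(n - 1)*(n)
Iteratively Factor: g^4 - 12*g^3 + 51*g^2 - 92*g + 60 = (g - 3)*(g^3 - 9*g^2 + 24*g - 20) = (g - 3)*(g - 2)*(g^2 - 7*g + 10) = (g - 3)*(g - 2)^2*(g - 5)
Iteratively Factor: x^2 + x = (x)*(x + 1)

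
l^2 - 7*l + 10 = (l - 5)*(l - 2)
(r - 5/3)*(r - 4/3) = r^2 - 3*r + 20/9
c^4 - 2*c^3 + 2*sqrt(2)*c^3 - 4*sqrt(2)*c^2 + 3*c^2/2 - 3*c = c*(c - 2)*(c + sqrt(2)/2)*(c + 3*sqrt(2)/2)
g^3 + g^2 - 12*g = g*(g - 3)*(g + 4)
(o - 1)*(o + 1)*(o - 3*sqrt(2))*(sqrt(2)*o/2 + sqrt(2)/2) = sqrt(2)*o^4/2 - 3*o^3 + sqrt(2)*o^3/2 - 3*o^2 - sqrt(2)*o^2/2 - sqrt(2)*o/2 + 3*o + 3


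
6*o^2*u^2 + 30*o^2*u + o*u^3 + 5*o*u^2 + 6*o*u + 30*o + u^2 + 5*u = (6*o + u)*(u + 5)*(o*u + 1)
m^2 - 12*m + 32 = (m - 8)*(m - 4)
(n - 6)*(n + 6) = n^2 - 36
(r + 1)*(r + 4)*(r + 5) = r^3 + 10*r^2 + 29*r + 20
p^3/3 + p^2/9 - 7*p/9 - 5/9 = (p/3 + 1/3)*(p - 5/3)*(p + 1)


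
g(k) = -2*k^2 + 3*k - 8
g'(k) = 3 - 4*k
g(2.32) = -11.80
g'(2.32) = -6.28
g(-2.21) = -24.40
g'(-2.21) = 11.84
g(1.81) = -9.12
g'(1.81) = -4.24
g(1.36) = -7.62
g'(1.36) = -2.44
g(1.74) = -8.84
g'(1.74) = -3.96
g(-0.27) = -8.96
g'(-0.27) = 4.08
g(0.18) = -7.52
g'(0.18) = 2.28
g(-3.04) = -35.60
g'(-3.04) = 15.16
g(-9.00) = -197.00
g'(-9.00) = 39.00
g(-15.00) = -503.00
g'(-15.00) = 63.00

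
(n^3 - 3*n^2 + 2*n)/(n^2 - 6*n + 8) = n*(n - 1)/(n - 4)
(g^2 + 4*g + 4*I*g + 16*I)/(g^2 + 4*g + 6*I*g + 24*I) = (g + 4*I)/(g + 6*I)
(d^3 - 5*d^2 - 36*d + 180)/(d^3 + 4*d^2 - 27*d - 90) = (d - 6)/(d + 3)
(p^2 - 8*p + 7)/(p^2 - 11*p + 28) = (p - 1)/(p - 4)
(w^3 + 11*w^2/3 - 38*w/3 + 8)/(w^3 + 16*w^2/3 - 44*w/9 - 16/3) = 3*(w - 1)/(3*w + 2)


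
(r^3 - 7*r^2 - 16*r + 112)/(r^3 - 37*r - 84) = (r - 4)/(r + 3)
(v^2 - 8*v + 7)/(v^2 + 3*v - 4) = (v - 7)/(v + 4)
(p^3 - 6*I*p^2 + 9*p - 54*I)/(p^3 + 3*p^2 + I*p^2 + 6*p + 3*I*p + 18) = (p^2 - 9*I*p - 18)/(p^2 + p*(3 - 2*I) - 6*I)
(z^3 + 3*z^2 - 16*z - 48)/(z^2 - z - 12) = z + 4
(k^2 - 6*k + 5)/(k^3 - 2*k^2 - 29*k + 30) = (k - 5)/(k^2 - k - 30)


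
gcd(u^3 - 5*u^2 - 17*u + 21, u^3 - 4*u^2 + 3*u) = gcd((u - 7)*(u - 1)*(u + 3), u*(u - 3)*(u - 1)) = u - 1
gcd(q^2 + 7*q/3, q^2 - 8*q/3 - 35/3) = q + 7/3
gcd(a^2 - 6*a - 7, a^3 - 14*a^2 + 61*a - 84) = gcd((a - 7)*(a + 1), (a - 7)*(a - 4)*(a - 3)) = a - 7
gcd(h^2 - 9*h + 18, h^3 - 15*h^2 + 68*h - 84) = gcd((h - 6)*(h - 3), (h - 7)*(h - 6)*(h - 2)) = h - 6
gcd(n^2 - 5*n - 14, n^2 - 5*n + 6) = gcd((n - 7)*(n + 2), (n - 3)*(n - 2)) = 1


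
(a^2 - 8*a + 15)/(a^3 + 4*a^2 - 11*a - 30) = (a - 5)/(a^2 + 7*a + 10)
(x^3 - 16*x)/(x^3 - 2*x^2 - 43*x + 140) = x*(x + 4)/(x^2 + 2*x - 35)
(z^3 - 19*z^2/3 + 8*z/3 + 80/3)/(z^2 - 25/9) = 3*(z^2 - 8*z + 16)/(3*z - 5)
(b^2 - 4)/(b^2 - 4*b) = (b^2 - 4)/(b*(b - 4))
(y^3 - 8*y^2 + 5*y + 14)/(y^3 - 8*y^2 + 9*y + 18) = (y^2 - 9*y + 14)/(y^2 - 9*y + 18)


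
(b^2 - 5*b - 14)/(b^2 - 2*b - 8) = (b - 7)/(b - 4)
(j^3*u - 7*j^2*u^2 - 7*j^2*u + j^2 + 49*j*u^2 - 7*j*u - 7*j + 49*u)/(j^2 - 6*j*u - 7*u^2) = (j^2*u - 7*j*u + j - 7)/(j + u)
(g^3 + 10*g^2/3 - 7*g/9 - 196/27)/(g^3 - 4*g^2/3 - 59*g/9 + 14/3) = (9*g^2 + 9*g - 28)/(3*(3*g^2 - 11*g + 6))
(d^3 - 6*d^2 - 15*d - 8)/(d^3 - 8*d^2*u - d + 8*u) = (-d^2 + 7*d + 8)/(-d^2 + 8*d*u + d - 8*u)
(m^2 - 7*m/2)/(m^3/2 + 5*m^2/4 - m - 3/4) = 2*m*(2*m - 7)/(2*m^3 + 5*m^2 - 4*m - 3)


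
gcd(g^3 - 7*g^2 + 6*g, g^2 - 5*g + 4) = g - 1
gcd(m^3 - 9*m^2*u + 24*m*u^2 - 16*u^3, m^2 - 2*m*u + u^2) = -m + u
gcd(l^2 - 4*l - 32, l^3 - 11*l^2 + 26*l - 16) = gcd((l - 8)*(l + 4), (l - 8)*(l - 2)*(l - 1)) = l - 8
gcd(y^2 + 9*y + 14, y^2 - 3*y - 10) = y + 2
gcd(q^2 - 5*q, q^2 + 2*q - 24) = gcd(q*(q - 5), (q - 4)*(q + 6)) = 1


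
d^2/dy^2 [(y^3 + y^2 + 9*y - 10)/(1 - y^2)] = 2*(-10*y^3 + 27*y^2 - 30*y + 9)/(y^6 - 3*y^4 + 3*y^2 - 1)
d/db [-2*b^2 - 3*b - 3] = -4*b - 3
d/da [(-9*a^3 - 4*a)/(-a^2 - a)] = (9*a^2 + 18*a - 4)/(a^2 + 2*a + 1)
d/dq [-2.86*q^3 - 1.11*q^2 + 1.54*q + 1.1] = -8.58*q^2 - 2.22*q + 1.54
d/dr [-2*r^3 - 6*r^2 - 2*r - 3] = -6*r^2 - 12*r - 2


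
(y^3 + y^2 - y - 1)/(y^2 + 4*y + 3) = (y^2 - 1)/(y + 3)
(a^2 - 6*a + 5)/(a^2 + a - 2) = (a - 5)/(a + 2)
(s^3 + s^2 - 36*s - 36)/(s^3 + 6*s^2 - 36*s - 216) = (s + 1)/(s + 6)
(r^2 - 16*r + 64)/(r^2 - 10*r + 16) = (r - 8)/(r - 2)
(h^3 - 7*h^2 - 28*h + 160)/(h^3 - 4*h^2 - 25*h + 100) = (h - 8)/(h - 5)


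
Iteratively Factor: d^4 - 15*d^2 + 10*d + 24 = (d + 4)*(d^3 - 4*d^2 + d + 6) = (d - 2)*(d + 4)*(d^2 - 2*d - 3) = (d - 2)*(d + 1)*(d + 4)*(d - 3)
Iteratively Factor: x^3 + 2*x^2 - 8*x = (x + 4)*(x^2 - 2*x) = x*(x + 4)*(x - 2)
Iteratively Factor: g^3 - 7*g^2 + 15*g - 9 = (g - 3)*(g^2 - 4*g + 3) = (g - 3)*(g - 1)*(g - 3)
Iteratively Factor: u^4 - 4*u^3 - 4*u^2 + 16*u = (u + 2)*(u^3 - 6*u^2 + 8*u) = u*(u + 2)*(u^2 - 6*u + 8) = u*(u - 2)*(u + 2)*(u - 4)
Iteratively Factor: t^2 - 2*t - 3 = (t + 1)*(t - 3)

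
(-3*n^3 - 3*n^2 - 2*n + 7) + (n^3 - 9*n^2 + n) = -2*n^3 - 12*n^2 - n + 7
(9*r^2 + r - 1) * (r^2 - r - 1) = 9*r^4 - 8*r^3 - 11*r^2 + 1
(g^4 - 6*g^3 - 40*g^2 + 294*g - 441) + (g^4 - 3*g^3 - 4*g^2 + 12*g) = 2*g^4 - 9*g^3 - 44*g^2 + 306*g - 441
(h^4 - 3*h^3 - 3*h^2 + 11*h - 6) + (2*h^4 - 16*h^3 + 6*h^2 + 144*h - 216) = 3*h^4 - 19*h^3 + 3*h^2 + 155*h - 222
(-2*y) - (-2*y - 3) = 3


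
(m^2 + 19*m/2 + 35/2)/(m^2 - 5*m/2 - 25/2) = (m + 7)/(m - 5)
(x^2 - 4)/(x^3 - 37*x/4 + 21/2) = 4*(x + 2)/(4*x^2 + 8*x - 21)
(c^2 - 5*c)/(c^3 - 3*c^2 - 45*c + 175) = c/(c^2 + 2*c - 35)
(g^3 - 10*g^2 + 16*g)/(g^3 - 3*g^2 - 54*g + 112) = g/(g + 7)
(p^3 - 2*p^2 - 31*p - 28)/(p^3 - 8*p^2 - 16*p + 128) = (p^2 - 6*p - 7)/(p^2 - 12*p + 32)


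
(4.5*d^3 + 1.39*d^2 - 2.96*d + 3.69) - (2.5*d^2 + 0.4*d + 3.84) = 4.5*d^3 - 1.11*d^2 - 3.36*d - 0.15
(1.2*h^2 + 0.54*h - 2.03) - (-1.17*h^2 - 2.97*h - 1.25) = 2.37*h^2 + 3.51*h - 0.78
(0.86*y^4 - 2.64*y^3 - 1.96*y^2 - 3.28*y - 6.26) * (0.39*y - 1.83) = 0.3354*y^5 - 2.6034*y^4 + 4.0668*y^3 + 2.3076*y^2 + 3.561*y + 11.4558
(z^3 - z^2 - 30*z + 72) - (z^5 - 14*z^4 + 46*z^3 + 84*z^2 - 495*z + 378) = -z^5 + 14*z^4 - 45*z^3 - 85*z^2 + 465*z - 306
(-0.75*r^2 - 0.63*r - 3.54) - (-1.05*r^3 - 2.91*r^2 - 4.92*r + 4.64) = 1.05*r^3 + 2.16*r^2 + 4.29*r - 8.18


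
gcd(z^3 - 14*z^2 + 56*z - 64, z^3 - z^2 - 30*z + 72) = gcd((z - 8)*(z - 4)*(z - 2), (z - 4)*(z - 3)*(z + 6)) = z - 4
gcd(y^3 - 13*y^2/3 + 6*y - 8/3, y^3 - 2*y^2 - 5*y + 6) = y - 1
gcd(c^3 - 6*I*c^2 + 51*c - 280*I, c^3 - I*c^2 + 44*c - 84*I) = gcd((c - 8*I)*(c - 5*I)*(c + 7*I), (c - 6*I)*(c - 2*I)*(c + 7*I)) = c + 7*I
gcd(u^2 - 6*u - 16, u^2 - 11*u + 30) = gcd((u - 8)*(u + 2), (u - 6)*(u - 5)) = 1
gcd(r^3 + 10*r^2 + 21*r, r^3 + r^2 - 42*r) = r^2 + 7*r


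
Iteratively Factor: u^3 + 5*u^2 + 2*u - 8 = (u + 4)*(u^2 + u - 2) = (u + 2)*(u + 4)*(u - 1)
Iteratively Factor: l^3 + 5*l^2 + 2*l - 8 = (l + 2)*(l^2 + 3*l - 4) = (l - 1)*(l + 2)*(l + 4)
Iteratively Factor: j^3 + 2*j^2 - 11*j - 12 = (j + 4)*(j^2 - 2*j - 3) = (j - 3)*(j + 4)*(j + 1)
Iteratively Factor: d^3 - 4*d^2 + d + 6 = (d - 2)*(d^2 - 2*d - 3) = (d - 3)*(d - 2)*(d + 1)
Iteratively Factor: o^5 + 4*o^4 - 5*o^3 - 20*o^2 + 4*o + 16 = (o + 4)*(o^4 - 5*o^2 + 4) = (o - 1)*(o + 4)*(o^3 + o^2 - 4*o - 4) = (o - 1)*(o + 1)*(o + 4)*(o^2 - 4) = (o - 2)*(o - 1)*(o + 1)*(o + 4)*(o + 2)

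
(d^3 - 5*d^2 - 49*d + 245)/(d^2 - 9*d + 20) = (d^2 - 49)/(d - 4)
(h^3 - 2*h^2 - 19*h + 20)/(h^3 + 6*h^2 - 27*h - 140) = (h - 1)/(h + 7)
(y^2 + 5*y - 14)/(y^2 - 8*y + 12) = (y + 7)/(y - 6)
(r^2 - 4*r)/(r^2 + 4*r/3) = 3*(r - 4)/(3*r + 4)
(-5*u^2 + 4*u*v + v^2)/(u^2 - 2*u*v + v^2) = (-5*u - v)/(u - v)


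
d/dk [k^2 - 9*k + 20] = 2*k - 9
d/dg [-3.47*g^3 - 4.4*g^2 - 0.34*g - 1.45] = -10.41*g^2 - 8.8*g - 0.34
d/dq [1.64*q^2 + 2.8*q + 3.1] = 3.28*q + 2.8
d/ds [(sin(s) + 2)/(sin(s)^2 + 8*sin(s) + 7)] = (-4*sin(s) + cos(s)^2 - 10)*cos(s)/(sin(s)^2 + 8*sin(s) + 7)^2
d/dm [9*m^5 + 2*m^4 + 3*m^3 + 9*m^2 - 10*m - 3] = 45*m^4 + 8*m^3 + 9*m^2 + 18*m - 10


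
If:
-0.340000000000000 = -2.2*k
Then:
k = 0.15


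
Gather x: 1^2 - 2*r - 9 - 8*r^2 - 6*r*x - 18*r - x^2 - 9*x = -8*r^2 - 20*r - x^2 + x*(-6*r - 9) - 8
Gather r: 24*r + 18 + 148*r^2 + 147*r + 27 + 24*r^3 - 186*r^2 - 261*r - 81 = 24*r^3 - 38*r^2 - 90*r - 36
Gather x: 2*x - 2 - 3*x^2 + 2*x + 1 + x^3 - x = x^3 - 3*x^2 + 3*x - 1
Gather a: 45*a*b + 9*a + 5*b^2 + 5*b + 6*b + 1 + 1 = a*(45*b + 9) + 5*b^2 + 11*b + 2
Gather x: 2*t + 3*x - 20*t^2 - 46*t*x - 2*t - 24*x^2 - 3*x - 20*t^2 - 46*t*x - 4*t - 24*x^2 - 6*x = -40*t^2 - 4*t - 48*x^2 + x*(-92*t - 6)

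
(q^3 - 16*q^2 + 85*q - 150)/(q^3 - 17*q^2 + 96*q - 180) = (q - 5)/(q - 6)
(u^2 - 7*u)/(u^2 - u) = (u - 7)/(u - 1)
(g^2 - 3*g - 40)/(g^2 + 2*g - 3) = (g^2 - 3*g - 40)/(g^2 + 2*g - 3)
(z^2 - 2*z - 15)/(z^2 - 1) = (z^2 - 2*z - 15)/(z^2 - 1)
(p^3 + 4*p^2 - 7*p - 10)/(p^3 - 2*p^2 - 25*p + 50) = (p + 1)/(p - 5)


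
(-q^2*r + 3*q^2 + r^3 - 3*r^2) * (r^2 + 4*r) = -q^2*r^3 - q^2*r^2 + 12*q^2*r + r^5 + r^4 - 12*r^3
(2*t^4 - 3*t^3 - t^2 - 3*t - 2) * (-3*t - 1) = -6*t^5 + 7*t^4 + 6*t^3 + 10*t^2 + 9*t + 2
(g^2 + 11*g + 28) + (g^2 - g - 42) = 2*g^2 + 10*g - 14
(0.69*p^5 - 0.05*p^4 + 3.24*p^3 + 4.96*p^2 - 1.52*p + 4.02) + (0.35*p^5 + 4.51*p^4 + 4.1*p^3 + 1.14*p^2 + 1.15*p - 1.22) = 1.04*p^5 + 4.46*p^4 + 7.34*p^3 + 6.1*p^2 - 0.37*p + 2.8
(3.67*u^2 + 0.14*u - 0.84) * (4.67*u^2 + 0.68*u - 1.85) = 17.1389*u^4 + 3.1494*u^3 - 10.6171*u^2 - 0.8302*u + 1.554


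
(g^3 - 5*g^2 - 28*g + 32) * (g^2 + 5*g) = g^5 - 53*g^3 - 108*g^2 + 160*g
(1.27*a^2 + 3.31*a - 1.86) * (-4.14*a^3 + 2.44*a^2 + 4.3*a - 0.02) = -5.2578*a^5 - 10.6046*a^4 + 21.2378*a^3 + 9.6692*a^2 - 8.0642*a + 0.0372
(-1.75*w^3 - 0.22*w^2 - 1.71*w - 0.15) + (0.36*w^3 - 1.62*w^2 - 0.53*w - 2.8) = -1.39*w^3 - 1.84*w^2 - 2.24*w - 2.95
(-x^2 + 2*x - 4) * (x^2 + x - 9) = -x^4 + x^3 + 7*x^2 - 22*x + 36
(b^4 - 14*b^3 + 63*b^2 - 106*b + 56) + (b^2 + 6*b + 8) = b^4 - 14*b^3 + 64*b^2 - 100*b + 64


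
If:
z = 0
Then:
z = 0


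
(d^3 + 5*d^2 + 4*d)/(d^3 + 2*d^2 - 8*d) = (d + 1)/(d - 2)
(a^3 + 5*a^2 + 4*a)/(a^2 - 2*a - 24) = a*(a + 1)/(a - 6)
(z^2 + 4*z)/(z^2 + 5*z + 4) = z/(z + 1)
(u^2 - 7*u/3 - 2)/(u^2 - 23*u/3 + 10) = (3*u^2 - 7*u - 6)/(3*u^2 - 23*u + 30)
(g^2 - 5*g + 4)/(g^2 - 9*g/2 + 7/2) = 2*(g - 4)/(2*g - 7)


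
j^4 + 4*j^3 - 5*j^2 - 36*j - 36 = (j - 3)*(j + 2)^2*(j + 3)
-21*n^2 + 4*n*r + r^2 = (-3*n + r)*(7*n + r)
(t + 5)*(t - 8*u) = t^2 - 8*t*u + 5*t - 40*u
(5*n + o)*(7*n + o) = 35*n^2 + 12*n*o + o^2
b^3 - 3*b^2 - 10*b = b*(b - 5)*(b + 2)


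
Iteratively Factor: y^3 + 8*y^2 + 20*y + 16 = (y + 2)*(y^2 + 6*y + 8) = (y + 2)*(y + 4)*(y + 2)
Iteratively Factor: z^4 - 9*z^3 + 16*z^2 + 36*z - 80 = (z - 2)*(z^3 - 7*z^2 + 2*z + 40) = (z - 2)*(z + 2)*(z^2 - 9*z + 20) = (z - 4)*(z - 2)*(z + 2)*(z - 5)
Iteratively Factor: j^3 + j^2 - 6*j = (j + 3)*(j^2 - 2*j) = (j - 2)*(j + 3)*(j)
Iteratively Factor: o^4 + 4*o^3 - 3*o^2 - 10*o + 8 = (o - 1)*(o^3 + 5*o^2 + 2*o - 8) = (o - 1)*(o + 4)*(o^2 + o - 2) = (o - 1)^2*(o + 4)*(o + 2)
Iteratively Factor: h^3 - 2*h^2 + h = (h - 1)*(h^2 - h) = (h - 1)^2*(h)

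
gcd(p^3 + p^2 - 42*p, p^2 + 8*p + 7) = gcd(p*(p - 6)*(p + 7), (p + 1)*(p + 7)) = p + 7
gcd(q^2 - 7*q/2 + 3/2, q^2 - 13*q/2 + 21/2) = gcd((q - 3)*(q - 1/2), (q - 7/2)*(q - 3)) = q - 3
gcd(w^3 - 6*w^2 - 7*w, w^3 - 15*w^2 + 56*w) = w^2 - 7*w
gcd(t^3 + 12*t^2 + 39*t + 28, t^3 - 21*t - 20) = t^2 + 5*t + 4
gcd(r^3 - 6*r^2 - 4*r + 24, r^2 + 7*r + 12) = 1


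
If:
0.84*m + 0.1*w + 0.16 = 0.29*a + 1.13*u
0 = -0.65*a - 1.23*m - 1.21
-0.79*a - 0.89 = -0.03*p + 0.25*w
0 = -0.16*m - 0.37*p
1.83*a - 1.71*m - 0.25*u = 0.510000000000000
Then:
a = -0.47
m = -0.73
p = 0.32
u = -0.46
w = -2.03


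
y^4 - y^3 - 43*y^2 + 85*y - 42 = (y - 6)*(y - 1)^2*(y + 7)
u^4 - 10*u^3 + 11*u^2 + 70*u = u*(u - 7)*(u - 5)*(u + 2)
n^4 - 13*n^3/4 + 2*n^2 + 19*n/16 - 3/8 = (n - 2)*(n - 3/2)*(n - 1/4)*(n + 1/2)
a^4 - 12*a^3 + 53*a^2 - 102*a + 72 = (a - 4)*(a - 3)^2*(a - 2)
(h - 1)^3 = h^3 - 3*h^2 + 3*h - 1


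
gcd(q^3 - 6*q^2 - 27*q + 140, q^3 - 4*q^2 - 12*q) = 1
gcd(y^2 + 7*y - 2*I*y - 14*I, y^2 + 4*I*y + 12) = y - 2*I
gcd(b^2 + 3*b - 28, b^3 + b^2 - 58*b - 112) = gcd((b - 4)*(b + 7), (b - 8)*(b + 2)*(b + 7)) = b + 7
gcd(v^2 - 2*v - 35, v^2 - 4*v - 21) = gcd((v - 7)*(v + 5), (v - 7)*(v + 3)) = v - 7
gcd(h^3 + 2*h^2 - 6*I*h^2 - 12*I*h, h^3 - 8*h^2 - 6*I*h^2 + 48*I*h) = h^2 - 6*I*h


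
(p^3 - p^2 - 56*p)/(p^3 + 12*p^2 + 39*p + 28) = p*(p - 8)/(p^2 + 5*p + 4)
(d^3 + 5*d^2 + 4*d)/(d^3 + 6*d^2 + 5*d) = (d + 4)/(d + 5)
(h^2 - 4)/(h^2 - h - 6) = (h - 2)/(h - 3)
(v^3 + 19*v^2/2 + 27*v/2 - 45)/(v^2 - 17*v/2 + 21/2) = (v^2 + 11*v + 30)/(v - 7)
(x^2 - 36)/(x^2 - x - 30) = (x + 6)/(x + 5)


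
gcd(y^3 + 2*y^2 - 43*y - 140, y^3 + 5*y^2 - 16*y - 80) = y^2 + 9*y + 20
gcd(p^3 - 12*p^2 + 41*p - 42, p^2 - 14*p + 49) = p - 7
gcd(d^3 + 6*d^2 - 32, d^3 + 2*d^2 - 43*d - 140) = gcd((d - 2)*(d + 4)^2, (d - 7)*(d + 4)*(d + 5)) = d + 4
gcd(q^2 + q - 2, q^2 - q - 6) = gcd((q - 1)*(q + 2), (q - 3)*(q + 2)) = q + 2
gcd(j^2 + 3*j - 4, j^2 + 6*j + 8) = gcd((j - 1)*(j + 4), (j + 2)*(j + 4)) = j + 4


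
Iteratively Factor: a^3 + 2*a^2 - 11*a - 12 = (a - 3)*(a^2 + 5*a + 4) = (a - 3)*(a + 1)*(a + 4)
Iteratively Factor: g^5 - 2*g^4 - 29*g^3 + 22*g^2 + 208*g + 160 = (g + 2)*(g^4 - 4*g^3 - 21*g^2 + 64*g + 80) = (g - 5)*(g + 2)*(g^3 + g^2 - 16*g - 16) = (g - 5)*(g + 2)*(g + 4)*(g^2 - 3*g - 4) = (g - 5)*(g + 1)*(g + 2)*(g + 4)*(g - 4)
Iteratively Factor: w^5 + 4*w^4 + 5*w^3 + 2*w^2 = (w)*(w^4 + 4*w^3 + 5*w^2 + 2*w) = w*(w + 1)*(w^3 + 3*w^2 + 2*w) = w*(w + 1)*(w + 2)*(w^2 + w) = w*(w + 1)^2*(w + 2)*(w)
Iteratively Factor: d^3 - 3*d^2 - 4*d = (d)*(d^2 - 3*d - 4) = d*(d + 1)*(d - 4)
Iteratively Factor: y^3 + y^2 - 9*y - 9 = (y - 3)*(y^2 + 4*y + 3) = (y - 3)*(y + 3)*(y + 1)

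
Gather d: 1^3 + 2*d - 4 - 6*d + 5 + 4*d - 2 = 0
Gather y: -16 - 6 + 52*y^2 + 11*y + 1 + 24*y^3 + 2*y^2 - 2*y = 24*y^3 + 54*y^2 + 9*y - 21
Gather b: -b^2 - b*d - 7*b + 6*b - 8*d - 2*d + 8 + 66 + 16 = -b^2 + b*(-d - 1) - 10*d + 90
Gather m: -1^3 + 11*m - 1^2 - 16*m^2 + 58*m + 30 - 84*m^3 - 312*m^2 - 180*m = -84*m^3 - 328*m^2 - 111*m + 28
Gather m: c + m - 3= c + m - 3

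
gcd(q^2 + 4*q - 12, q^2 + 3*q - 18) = q + 6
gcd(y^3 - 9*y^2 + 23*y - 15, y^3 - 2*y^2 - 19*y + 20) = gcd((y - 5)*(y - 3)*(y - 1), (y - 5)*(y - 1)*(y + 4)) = y^2 - 6*y + 5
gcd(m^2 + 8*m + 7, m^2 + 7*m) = m + 7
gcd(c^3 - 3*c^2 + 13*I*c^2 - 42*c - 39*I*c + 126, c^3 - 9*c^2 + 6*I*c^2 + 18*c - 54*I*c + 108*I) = c^2 + c*(-3 + 6*I) - 18*I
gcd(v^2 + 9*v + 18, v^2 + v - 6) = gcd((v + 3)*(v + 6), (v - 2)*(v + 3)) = v + 3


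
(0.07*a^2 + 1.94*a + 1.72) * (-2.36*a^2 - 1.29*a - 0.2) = -0.1652*a^4 - 4.6687*a^3 - 6.5758*a^2 - 2.6068*a - 0.344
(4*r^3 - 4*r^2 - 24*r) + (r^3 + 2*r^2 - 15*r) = 5*r^3 - 2*r^2 - 39*r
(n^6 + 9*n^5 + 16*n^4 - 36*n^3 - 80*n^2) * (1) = n^6 + 9*n^5 + 16*n^4 - 36*n^3 - 80*n^2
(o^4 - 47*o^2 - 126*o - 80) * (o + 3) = o^5 + 3*o^4 - 47*o^3 - 267*o^2 - 458*o - 240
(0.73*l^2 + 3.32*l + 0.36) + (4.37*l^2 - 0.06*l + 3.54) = 5.1*l^2 + 3.26*l + 3.9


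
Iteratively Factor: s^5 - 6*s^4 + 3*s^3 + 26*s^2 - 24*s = (s - 4)*(s^4 - 2*s^3 - 5*s^2 + 6*s) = (s - 4)*(s + 2)*(s^3 - 4*s^2 + 3*s) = s*(s - 4)*(s + 2)*(s^2 - 4*s + 3) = s*(s - 4)*(s - 1)*(s + 2)*(s - 3)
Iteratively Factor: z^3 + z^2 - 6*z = (z - 2)*(z^2 + 3*z) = (z - 2)*(z + 3)*(z)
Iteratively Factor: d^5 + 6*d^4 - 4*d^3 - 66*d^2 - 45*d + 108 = (d - 1)*(d^4 + 7*d^3 + 3*d^2 - 63*d - 108) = (d - 3)*(d - 1)*(d^3 + 10*d^2 + 33*d + 36) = (d - 3)*(d - 1)*(d + 3)*(d^2 + 7*d + 12) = (d - 3)*(d - 1)*(d + 3)*(d + 4)*(d + 3)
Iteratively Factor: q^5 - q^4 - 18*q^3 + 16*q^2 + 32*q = (q - 2)*(q^4 + q^3 - 16*q^2 - 16*q) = (q - 2)*(q + 4)*(q^3 - 3*q^2 - 4*q) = (q - 2)*(q + 1)*(q + 4)*(q^2 - 4*q) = (q - 4)*(q - 2)*(q + 1)*(q + 4)*(q)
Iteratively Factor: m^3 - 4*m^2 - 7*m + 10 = (m - 1)*(m^2 - 3*m - 10) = (m - 1)*(m + 2)*(m - 5)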